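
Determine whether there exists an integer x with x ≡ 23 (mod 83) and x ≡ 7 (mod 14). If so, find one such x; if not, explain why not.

Since 83 and 14 share no common factor, CRT says the pair of congruences has a solution (unique mod 1162).
Write x = 23 + 83t and require 23 + 83t ≡ 7 (mod 14), i.e. 83t ≡ 12 (mod 14).
83 ≡ 13 (mod 14), so this reads 13t ≡ 12 (mod 14). Note 13·13 = 169 ≡ 1 (mod 14) (as 169 − 1 = 12·14), so 13⁻¹ ≡ 13.
Therefore t ≡ 13·12 = 156 ≡ 2 (mod 14).
With t = 2: x = 23 + 83·2 = 189.
Indeed 189 ≡ 23 (mod 83) and 189 ≡ 7 (mod 14).

x = 189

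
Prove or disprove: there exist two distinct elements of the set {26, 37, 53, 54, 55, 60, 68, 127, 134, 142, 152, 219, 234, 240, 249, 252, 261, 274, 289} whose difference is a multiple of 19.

No such pair exists.

Residues mod 19: 26↦7, 37↦18, 53↦15, 54↦16, 55↦17, 60↦3, 68↦11, 127↦13, 134↦1, 142↦9, 152↦0, 219↦10, 234↦6, 240↦12, 249↦2, 252↦5, 261↦14, 274↦8, 289↦4.
These 19 residues are pairwise different, hence no difference of two elements is divisible by 19.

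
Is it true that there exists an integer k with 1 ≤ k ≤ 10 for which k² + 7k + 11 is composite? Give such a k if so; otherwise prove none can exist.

k = 4

At k = 4: 4² + 7·4 + 11 = 55 = 5·11, which is composite.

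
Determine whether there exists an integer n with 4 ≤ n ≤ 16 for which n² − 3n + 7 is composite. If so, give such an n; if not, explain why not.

At n = 10: 10² − 3·10 + 7 = 77 = 7·11, which is composite.

n = 10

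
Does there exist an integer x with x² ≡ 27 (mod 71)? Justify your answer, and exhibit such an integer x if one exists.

x = 58

x = 58 works: 58² = 3364, and 3364 − 27 = 3337 = 47·71.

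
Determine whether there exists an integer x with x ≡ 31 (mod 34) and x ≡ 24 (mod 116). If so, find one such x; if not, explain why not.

No, no such integer exists.

Reduce both congruences modulo 2, which divides 34 and 116: they say x ≡ 31 (mod 2) and x ≡ 24 (mod 2).
However 31 ≡ 1 and 24 ≡ 0 (mod 2), and 1 ≠ 0.
So no integer satisfies both congruences.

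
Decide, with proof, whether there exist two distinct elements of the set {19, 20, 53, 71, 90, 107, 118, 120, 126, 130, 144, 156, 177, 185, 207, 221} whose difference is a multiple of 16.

Two integers differ by a multiple of 16 exactly when they have the same residue mod 16. The residues are 19↦3, 20↦4, 53↦5, 71↦7, 90↦10, 107↦11, 118↦6, 120↦8, 126↦14, 130↦2, 144↦0, 156↦12, 177↦1, 185↦9, 207↦15, 221↦13.
These 16 residues are pairwise different, hence no difference of two elements is divisible by 16.

No, no such pair exists.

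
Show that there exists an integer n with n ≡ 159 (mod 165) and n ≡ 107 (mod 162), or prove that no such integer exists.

No, no such integer exists.

Reduce both congruences modulo 3, which divides 165 and 162: they say n ≡ 159 (mod 3) and n ≡ 107 (mod 3).
But 159 mod 3 = 0 while 107 mod 3 = 2, a contradiction.
So no integer satisfies both congruences.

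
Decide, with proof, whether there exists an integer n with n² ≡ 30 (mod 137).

n = 21

n = 21 works: 21² = 441, and 441 − 30 = 411 = 3·137.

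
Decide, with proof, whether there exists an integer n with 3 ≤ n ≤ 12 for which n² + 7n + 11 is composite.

n = 4

At n = 4: 4² + 7·4 + 11 = 55 = 5·11, which is composite.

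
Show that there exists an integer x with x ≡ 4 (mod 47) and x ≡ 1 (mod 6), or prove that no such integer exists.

gcd(47, 6) = 1, so the Chinese Remainder Theorem guarantees exactly one residue class mod 282 satisfying both.
Any solution of the first congruence is x = 4 + 47t; substituting into the second, 47t ≡ 1 − 4 ≡ 3 (mod 6).
47 ≡ 5 (mod 6), so this reads 5t ≡ 3 (mod 6). Invert 5 mod 6 by the Euclidean algorithm: 6 = 1·5 + 1, 5 = 5·1 + 0; back-substituting, 1 = 6 − 1·5. Hence 5·(-1) ≡ 1, so 5⁻¹ ≡ -1 ≡ 5 (mod 6).
Therefore t ≡ 5·3 = 15 ≡ 3 (mod 6).
With t = 3: x = 4 + 47·3 = 145.
Check: 145 mod 47 = 4, 145 mod 6 = 1. ✓

x = 145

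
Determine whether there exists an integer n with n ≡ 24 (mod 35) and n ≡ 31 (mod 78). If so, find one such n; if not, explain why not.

n = 1669

Since 35 and 78 share no common factor, CRT says the pair of congruences has a solution (unique mod 2730).
Write n = 24 + 35t and require 24 + 35t ≡ 31 (mod 78), i.e. 35t ≡ 7 (mod 78).
Note 35·29 = 1015 ≡ 1 (mod 78) (as 1015 − 1 = 13·78), so 35⁻¹ ≡ 29.
Multiplying by 29: t ≡ 29·7 = 203 ≡ 47 (mod 78).
With t = 47: n = 24 + 35·47 = 1669.
Indeed 1669 ≡ 24 (mod 35) and 1669 ≡ 31 (mod 78).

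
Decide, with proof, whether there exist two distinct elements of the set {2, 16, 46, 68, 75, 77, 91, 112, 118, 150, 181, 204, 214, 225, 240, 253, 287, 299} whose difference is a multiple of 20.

There is no such pair.

Residues mod 20: 2↦2, 16↦16, 46↦6, 68↦8, 75↦15, 77↦17, 91↦11, 112↦12, 118↦18, 150↦10, 181↦1, 204↦4, 214↦14, 225↦5, 240↦0, 253↦13, 287↦7, 299↦19.
All 18 residues are distinct, so no two elements differ by a multiple of 20.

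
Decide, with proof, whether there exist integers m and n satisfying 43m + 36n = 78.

43 and 36 are coprime, so 43m + 36n ranges over all of ℤ.
Run the Euclidean algorithm on 43 and 36: 43 = 1·36 + 7, 36 = 5·7 + 1, 7 = 7·1 + 0.
Back-substituting, 1 = 36 − 5·7 = 36 − 5·(43 − 1·36) = −5·43 + 6·36; that is, 43·(-5) + 36·6 = 1.
Scaling by 78 gives the particular solution (m, n) = (-390, 468).
The general solution is m = -390 + 36k, n = 468 − 43k; taking k = 11 gives the smaller pair m = 6, n = -5.
Indeed 43·6 + 36·(-5) = 258 − 180 = 78.

m = 6, n = -5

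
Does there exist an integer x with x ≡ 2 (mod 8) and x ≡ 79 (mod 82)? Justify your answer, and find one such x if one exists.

Reduce both congruences modulo 2, which divides 8 and 82: they say x ≡ 2 (mod 2) and x ≡ 79 (mod 2).
But 2 mod 2 = 0 while 79 mod 2 = 1, a contradiction.
So no integer satisfies both congruences.

No, no such integer exists.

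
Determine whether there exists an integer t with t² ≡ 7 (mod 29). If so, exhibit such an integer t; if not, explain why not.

t = 23 works: 23² = 529, and 529 − 7 = 522 = 18·29.

t = 23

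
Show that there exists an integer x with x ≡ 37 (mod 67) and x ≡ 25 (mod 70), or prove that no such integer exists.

x = 305

The moduli 67 and 70 are coprime, so by the Chinese Remainder Theorem a unique solution modulo 4690 exists.
Write x = 37 + 67t and require 37 + 67t ≡ 25 (mod 70), i.e. 67t ≡ 58 (mod 70).
To invert 67 modulo 70: 70 = 1·67 + 3, 67 = 22·3 + 1, 3 = 3·1 + 0, and unwinding, 1 = 67 − 22·3 = 67 − 22·(70 − 1·67) = −22·70 + 23·67. Thus 67⁻¹ ≡ 23 (mod 70).
Therefore t ≡ 23·58 = 1334 ≡ 4 (mod 70).
Taking t = 4 gives x = 37 + 67·4 = 305.
Verify: 305 = 4·67 + 37 and 305 = 4·70 + 25. ✓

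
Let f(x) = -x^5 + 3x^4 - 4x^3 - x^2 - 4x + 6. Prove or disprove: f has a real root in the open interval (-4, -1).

No such root exists.

f(-4) = 2054 and f(-1) = 17, both positive, so a sign-change argument is unavailable; we show f keeps this sign on the whole interval.
Shift to the endpoint -1: with x = -1 − u (0 < u < 3), one computes f(-1 − u) = u^5 + 8u^4 + 26u^3 + 39u^2 + 31u + 17.
All 6 nonzero coefficients of this polynomial in u are positive; hence for u > 0 the value is a sum of positive terms (the constant 17 among them).
So f is strictly positive on (-4, -1); no root exists in the interval.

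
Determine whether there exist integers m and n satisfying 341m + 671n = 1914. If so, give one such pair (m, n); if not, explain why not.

m = 43, n = -19

gcd(341, 671) = 11, and 11 divides 1914, so integer solutions exist.
Dividing through by 11 reduces the equation to 31m + 61n = 174.
Run the Euclidean algorithm on 61 and 31: 61 = 1·31 + 30, 31 = 1·30 + 1, 30 = 30·1 + 0.
Working back up the chain: 1 = 31 − 1·30 = 31 − (61 − 1·31) = −61 + 2·31. So 31·2 + 61·(-1) = 1.
Scaling by 174 gives the particular solution (m, n) = (348, -174).
Shifting by a multiple of (61, −31) keeps it a solution: m = 348 − 5·61 = 43, n = -174 + 5·31 = -19.
Indeed 341·43 + 671·(-19) = 14663 − 12749 = 1914.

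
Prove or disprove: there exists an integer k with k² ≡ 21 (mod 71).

No, no such integer exists.

71 is prime, so by Euler's criterion 21 is a square mod 71 iff 21^((71−1)/2) = 21^35 ≡ 1 (mod 71).
Squaring successively (mod 71): 21^2 = 441 ≡ 15; 21^4 ≡ 15² = 225 ≡ 12; 21^8 ≡ 12² = 144 ≡ 2; 21^16 ≡ 2² = 4 ≡ 4; 21^32 ≡ 4² = 16 ≡ 16.
Since 35 = 32 + 2 + 1, 21^35 ≡ 16 · 15 · 21; multiplying out mod 71: 16·15 = 240 ≡ 27, then 27·21 = 567 ≡ 70. Thus 21^35 ≡ 70 ≡ −1 (mod 71).
The value −1 means 21 is a non-residue modulo 71, so k² ≡ 21 (mod 71) is impossible.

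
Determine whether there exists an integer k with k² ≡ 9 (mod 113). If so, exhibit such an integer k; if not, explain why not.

Take k = 3. Then 3² = 9, and since 0 ≤ 9 < 113 this is already reduced: 3² ≡ 9 (mod 113).

k = 3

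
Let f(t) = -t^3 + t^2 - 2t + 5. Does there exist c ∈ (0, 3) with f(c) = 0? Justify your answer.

Yes, f has a root in the interval.

f(0) = 5 and f(3) = -19, which have opposite signs.
f is continuous everywhere (it is a polynomial), in particular on [0, 3].
By the Intermediate Value Theorem f must vanish at some point of (0, 3).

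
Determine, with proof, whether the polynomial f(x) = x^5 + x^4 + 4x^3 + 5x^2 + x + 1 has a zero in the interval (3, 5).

f(3) = 481 and f(5) = 4381, both positive, so a sign-change argument is unavailable; we show f keeps this sign on the whole interval.
Substitute x = 3 + u, where 0 < u < 2 on the interval. Expanding, f(3 + u) = u^5 + 16u^4 + 106u^3 + 365u^2 + 652u + 481.
All 6 nonzero coefficients of this polynomial in u are positive; hence for u > 0 the value is a sum of positive terms (the constant 481 among them).
Therefore f(x) > 0 throughout (3, 5), and f has no zero there.

No.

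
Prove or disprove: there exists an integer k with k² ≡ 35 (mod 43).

Take k = 11. Then 11² = 121 = 2·43 + 35, so 11² ≡ 35 (mod 43).

k = 11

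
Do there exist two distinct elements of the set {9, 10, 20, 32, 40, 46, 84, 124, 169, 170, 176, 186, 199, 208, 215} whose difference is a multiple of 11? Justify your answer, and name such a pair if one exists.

Reduce each element mod 11: 9↦9, 10↦10, 20↦9, 32↦10, 40↦7, 46↦2, 84↦7, 124↦3, 169↦4, 170↦5, 176↦0, 186↦10, 199↦1, 208↦10, 215↦6. The residue 9 repeats (at 9 and 20), and 20 − 9 = 11 = 1·11.

The pair (9, 20) works.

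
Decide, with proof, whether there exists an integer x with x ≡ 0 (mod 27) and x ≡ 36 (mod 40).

The moduli 27 and 40 are coprime, so by the Chinese Remainder Theorem a unique solution modulo 1080 exists.
Write x = 0 + 27t and require 0 + 27t ≡ 36 (mod 40), i.e. 27t ≡ 36 (mod 40).
Since 27·3 = 81 = 2·40 + 1, the inverse of 27 mod 40 is 3.
Therefore t ≡ 3·36 = 108 ≡ 28 (mod 40).
With t = 28: x = 0 + 27·28 = 756.
Check: 756 mod 27 = 0, 756 mod 40 = 36. ✓

x = 756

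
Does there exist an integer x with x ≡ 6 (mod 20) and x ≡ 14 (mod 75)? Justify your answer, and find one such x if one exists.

Reduce both congruences modulo 5, which divides 20 and 75: they say x ≡ 6 (mod 5) and x ≡ 14 (mod 5).
However 6 ≡ 1 and 14 ≡ 4 (mod 5), and 1 ≠ 4.
Hence the system has no solution.

There is no such integer.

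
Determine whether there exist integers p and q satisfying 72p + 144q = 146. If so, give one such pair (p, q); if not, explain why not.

Both 72 and 144 are divisible by gcd(72, 144) = 72, hence so is any combination 72p + 144q.
But 146 = 72·2 + 2, so 72 ∤ 146.
So the equation is unsolvable over ℤ.

There are no such integers.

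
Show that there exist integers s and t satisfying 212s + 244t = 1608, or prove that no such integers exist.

gcd(212, 244) = 4, and 4 divides 1608, so integer solutions exist.
Dividing through by 4 reduces the equation to 53s + 61t = 402.
Euclidean algorithm: 61 = 1·53 + 8, 53 = 6·8 + 5, 8 = 1·5 + 3, 5 = 1·3 + 2, 3 = 1·2 + 1, 2 = 2·1 + 0.
Unwinding: 1 = 3 − 1·2 = 3 − (5 − 1·3) = −5 + 2·3 = −5 + 2·(8 − 1·5) = 2·8 − 3·5 = 2·8 − 3·(53 − 6·8) = −3·53 + 20·8 = −3·53 + 20·(61 − 1·53) = 20·61 − 23·53, i.e. 53·(-23) + 61·20 = 1.
Multiplying through by 402: s = (-23)·402 = -9246, t = 20·402 = 8040 is a solution.
Adding 152·61 to s and subtracting 152·53 from t gives the tidier solution (26, -16).
Check: 212·26 + 244·(-16) = 5512 − 3904 = 1608. ✓

s = 26, t = -16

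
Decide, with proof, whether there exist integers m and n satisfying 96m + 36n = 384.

gcd(96, 36) = 12, and 12 divides 384, so integer solutions exist.
Dividing through by 12 reduces the equation to 8m + 3n = 32.
Euclidean algorithm: 8 = 2·3 + 2, 3 = 1·2 + 1, 2 = 2·1 + 0.
Unwinding: 1 = 3 − 1·2 = 3 − (8 − 2·3) = −8 + 3·3, i.e. 8·(-1) + 3·3 = 1.
Times 32: 8·(-32) + 3·96 = 32, so (-32, 96) solves it.
Adding 11·3 to m and subtracting 11·8 from n gives the tidier solution (1, 8).
Check: 96·1 + 36·8 = 96 + 288 = 384. ✓

m = 1, n = 8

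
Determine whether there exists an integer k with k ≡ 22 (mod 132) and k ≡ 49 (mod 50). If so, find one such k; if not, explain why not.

Reduce both congruences modulo 2, which divides 132 and 50: they say k ≡ 22 (mod 2) and k ≡ 49 (mod 2).
These are incompatible: 22 − 49 = -27 is not divisible by 2.
Therefore no such k exists.

No such integer exists.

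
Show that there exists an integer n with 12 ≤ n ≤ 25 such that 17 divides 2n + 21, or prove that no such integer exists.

For n = 12, 13, 14 the values 45, 47, 49 are not multiples of 17. Try n = 15: 2·15 + 21 = 51 = 3·17, which is divisible by 17.

n = 15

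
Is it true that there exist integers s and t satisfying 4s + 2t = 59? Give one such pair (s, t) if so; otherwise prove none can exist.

Both 4 and 2 are divisible by gcd(4, 2) = 2, hence so is any combination 4s + 2t.
But 59 is not a multiple of 2 (it leaves remainder 1).
Hence no integers s, t satisfy the equation.

No, no such integers exist.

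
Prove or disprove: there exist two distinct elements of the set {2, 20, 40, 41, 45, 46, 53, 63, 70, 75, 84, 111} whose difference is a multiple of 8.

Yes: 20 and 84.

Reduce each element mod 8: 2↦2, 20↦4, 40↦0, 41↦1, 45↦5, 46↦6, 53↦5, 63↦7, 70↦6, 75↦3, 84↦4, 111↦7. The residue 4 repeats (at 20 and 84), and 84 − 20 = 64 = 8·8.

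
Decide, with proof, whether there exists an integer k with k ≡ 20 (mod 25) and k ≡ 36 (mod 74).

k = 1220

The moduli 25 and 74 are coprime, so by the Chinese Remainder Theorem a unique solution modulo 1850 exists.
Any solution of the first congruence is k = 20 + 25t; substituting into the second, 25t ≡ 36 − 20 ≡ 16 (mod 74).
Since 25·3 = 75 = 1·74 + 1, the inverse of 25 mod 74 is 3.
Therefore t ≡ 3·16 = 48 (mod 74).
With t = 48: k = 20 + 25·48 = 1220.
Verify: 1220 = 48·25 + 20 and 1220 = 16·74 + 36. ✓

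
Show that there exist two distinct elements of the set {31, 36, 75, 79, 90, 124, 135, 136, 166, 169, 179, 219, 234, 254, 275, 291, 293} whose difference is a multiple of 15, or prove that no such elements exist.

31 and 136 are such a pair.

Both 31 and 136 leave remainder 1 on division by 15; their difference 105 = 7·15 is a multiple of 15.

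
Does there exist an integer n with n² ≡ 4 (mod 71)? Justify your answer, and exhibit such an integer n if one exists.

n = 69

n = 69 works: 69² = 4761, and 4761 − 4 = 4757 = 67·71.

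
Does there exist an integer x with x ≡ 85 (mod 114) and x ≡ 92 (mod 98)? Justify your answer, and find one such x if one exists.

Both moduli are multiples of 2 = gcd(114, 98), so any solution would satisfy x ≡ 85 and x ≡ 92 modulo 2 simultaneously.
However 85 ≡ 1 and 92 ≡ 0 (mod 2), and 1 ≠ 0.
Hence the system has no solution.

No, no such integer exists.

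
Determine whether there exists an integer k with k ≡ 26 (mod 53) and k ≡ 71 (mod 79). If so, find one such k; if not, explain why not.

Since 53 and 79 share no common factor, CRT says the pair of congruences has a solution (unique mod 4187).
Write k = 26 + 53t and require 26 + 53t ≡ 71 (mod 79), i.e. 53t ≡ 45 (mod 79).
Invert 53 mod 79 by the Euclidean algorithm: 79 = 1·53 + 26, 53 = 2·26 + 1, 26 = 26·1 + 0; back-substituting, 1 = 53 − 2·26 = 53 − 2·(79 − 1·53) = −2·79 + 3·53. Hence 53·3 ≡ 1, so 53⁻¹ ≡ 3 (mod 79).
Multiplying by 3: t ≡ 3·45 = 135 ≡ 56 (mod 79).
Taking t = 56 gives k = 26 + 53·56 = 2994.
Check: 2994 mod 53 = 26, 2994 mod 79 = 71. ✓

k = 2994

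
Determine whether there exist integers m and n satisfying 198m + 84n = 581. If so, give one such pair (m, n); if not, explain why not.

There are no such integers.

gcd(198, 84) = 6, so every integer of the form 198m + 84n is a multiple of 6.
However 581 leaves remainder 5 on division by 6.
So the equation is unsolvable over ℤ.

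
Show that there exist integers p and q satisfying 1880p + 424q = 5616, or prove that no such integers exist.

p = 19, q = -71

gcd(1880, 424) = 8, and 8 divides 5616, so integer solutions exist.
Dividing through by 8 reduces the equation to 235p + 53q = 702.
Dividing repeatedly: 235 = 4·53 + 23, 53 = 2·23 + 7, 23 = 3·7 + 2, 7 = 3·2 + 1, 2 = 2·1 + 0.
Unwinding: 1 = 7 − 3·2 = 7 − 3·(23 − 3·7) = −3·23 + 10·7 = −3·23 + 10·(53 − 2·23) = 10·53 − 23·23 = 10·53 − 23·(235 − 4·53) = −23·235 + 102·53, i.e. 235·(-23) + 53·102 = 1.
Times 702: 235·(-16146) + 53·71604 = 702, so (-16146, 71604) solves it.
Adding 305·53 to p and subtracting 305·235 from q gives the tidier solution (19, -71).
Indeed 1880·19 + 424·(-71) = 35720 − 30104 = 5616.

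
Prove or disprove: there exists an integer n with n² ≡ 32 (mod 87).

No such integer exists.

Since 3 ∣ 87, a solution of n² ≡ 32 (mod 87) would also satisfy n² ≡ 32 ≡ 2 (mod 3).
Squares mod 3 repeat after n = 1 (as (−n)² = n²); for n = 0..1 they are 0, 1.
So the quadratic residues mod 3 are {0, 1}, and 2 is not among them.
Therefore n² ≡ 32 (mod 87) has no solution.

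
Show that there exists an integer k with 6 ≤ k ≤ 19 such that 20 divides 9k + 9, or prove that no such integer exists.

k = 19

At k = 19 we get 9·19 + 9 = 180, and 180 = 20·9.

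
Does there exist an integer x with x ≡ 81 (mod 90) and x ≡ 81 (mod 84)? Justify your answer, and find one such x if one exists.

x = 81

gcd(90, 84) = 6. A simultaneous solution exists iff 81 ≡ 81 (mod 6); here 81 mod 6 = 3 = 81 mod 6, so it does.
In fact x = 81 itself already satisfies 81 mod 84 = 81.
Verify: 81 = 0·90 + 81 and 81 = 0·84 + 81. ✓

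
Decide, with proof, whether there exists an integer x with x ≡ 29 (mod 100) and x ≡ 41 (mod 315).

Reduce both congruences modulo 5, which divides 100 and 315: they say x ≡ 29 (mod 5) and x ≡ 41 (mod 5).
However 29 ≡ 4 and 41 ≡ 1 (mod 5), and 4 ≠ 1.
Hence the system has no solution.

There is no such integer.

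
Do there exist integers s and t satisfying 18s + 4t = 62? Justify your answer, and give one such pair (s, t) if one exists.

gcd(18, 4) = 2, and 2 divides 62, so integer solutions exist.
Dividing through by 2 reduces the equation to 9s + 2t = 31.
Run the Euclidean algorithm on 9 and 2: 9 = 4·2 + 1, 2 = 2·1 + 0.
Back-substituting, 1 = 9 − 4·2; that is, 9·1 + 2·(-4) = 1.
Times 31: 9·31 + 2·(-124) = 31, so (31, -124) solves it.
Shifting by a multiple of (2, −9) keeps it a solution: s = 31 − 15·2 = 1, t = -124 + 15·9 = 11.
Indeed 18·1 + 4·11 = 18 + 44 = 62.

s = 1, t = 11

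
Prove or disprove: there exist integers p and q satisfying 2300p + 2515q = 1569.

gcd(2300, 2515) = 5, so every integer of the form 2300p + 2515q is a multiple of 5.
But 1569 = 5·313 + 4, so 5 ∤ 1569.
Therefore 2300p + 2515q = 1569 has no solution in integers.

No, no such integers exist.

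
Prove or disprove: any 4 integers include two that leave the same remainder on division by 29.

Consider the 4 integers 59, 60, 61, 62. They lie in distinct residue classes modulo 29, since 4 ≤ 29.
Hence this collection has no pair with equal remainders mod 29, disproving the claim.

No; for instance {59, 60, 61, 62} is a counterexample.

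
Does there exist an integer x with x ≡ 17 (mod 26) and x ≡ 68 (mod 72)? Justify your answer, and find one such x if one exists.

There is no such integer.

Both moduli are multiples of 2 = gcd(26, 72), so any solution would satisfy x ≡ 17 and x ≡ 68 modulo 2 simultaneously.
These are incompatible: 17 − 68 = -51 is not divisible by 2.
Hence the system has no solution.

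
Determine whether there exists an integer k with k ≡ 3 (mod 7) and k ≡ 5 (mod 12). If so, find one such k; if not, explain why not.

Since 7 and 12 share no common factor, CRT says the pair of congruences has a solution (unique mod 84).
Write k = 3 + 7t and require 3 + 7t ≡ 5 (mod 12), i.e. 7t ≡ 2 (mod 12).
Invert 7 mod 12 by the Euclidean algorithm: 12 = 1·7 + 5, 7 = 1·5 + 2, 5 = 2·2 + 1, 2 = 2·1 + 0; back-substituting, 1 = 5 − 2·2 = 5 − 2·(7 − 1·5) = −2·7 + 3·5 = −2·7 + 3·(12 − 1·7) = 3·12 − 5·7. Hence 7·(-5) ≡ 1, so 7⁻¹ ≡ -5 ≡ 7 (mod 12).
Multiplying by 7: t ≡ 7·2 = 14 ≡ 2 (mod 12).
With t = 2: k = 3 + 7·2 = 17.
Indeed 17 ≡ 3 (mod 7) and 17 ≡ 5 (mod 12).

k = 17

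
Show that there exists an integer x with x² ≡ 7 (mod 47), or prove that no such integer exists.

x = 17

x = 17 works: 17² = 289, and 289 − 7 = 282 = 6·47.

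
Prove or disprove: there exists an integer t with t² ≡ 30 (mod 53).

53 is prime, so by Euler's criterion 30 is a square mod 53 iff 30^((53−1)/2) = 30^26 ≡ 1 (mod 53).
Squaring successively (mod 53): 30^2 = 900 ≡ 52; 30^4 ≡ 52² = 2704 ≡ 1; 30^8 ≡ 1² = 1 ≡ 1; 30^16 ≡ 1² = 1 ≡ 1.
Since 26 = 16 + 8 + 2, 30^26 ≡ 1 · 1 · 52; multiplying out mod 53: 1·1 = 1 ≡ 1, then 1·52 = 52 ≡ 52. Thus 30^26 ≡ 52 ≡ −1 (mod 53).
By Euler's criterion 30 is a quadratic non-residue mod 53: no t satisfies t² ≡ 30 (mod 53).

No such integer exists.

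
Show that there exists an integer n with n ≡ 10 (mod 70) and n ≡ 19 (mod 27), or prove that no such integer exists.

n = 640

gcd(70, 27) = 1, so the Chinese Remainder Theorem guarantees exactly one residue class mod 1890 satisfying both.
Any solution of the first congruence is n = 10 + 70t; substituting into the second, 70t ≡ 19 − 10 ≡ 9 (mod 27).
70 ≡ 16 (mod 27), so this reads 16t ≡ 9 (mod 27). Since 16·22 = 352 = 13·27 + 1, the inverse of 16 mod 27 is 22.
Therefore t ≡ 22·9 = 198 ≡ 9 (mod 27).
Taking t = 9 gives n = 10 + 70·9 = 640.
Indeed 640 ≡ 10 (mod 70) and 640 ≡ 19 (mod 27).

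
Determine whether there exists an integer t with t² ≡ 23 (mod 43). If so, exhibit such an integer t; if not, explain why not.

t = 18

Take t = 18. Then 18² = 324 = 7·43 + 23, so 18² ≡ 23 (mod 43).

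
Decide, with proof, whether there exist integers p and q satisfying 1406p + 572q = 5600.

gcd(1406, 572) = 2, and 2 divides 5600, so integer solutions exist.
Dividing through by 2 reduces the equation to 703p + 286q = 2800.
Run the Euclidean algorithm on 703 and 286: 703 = 2·286 + 131, 286 = 2·131 + 24, 131 = 5·24 + 11, 24 = 2·11 + 2, 11 = 5·2 + 1, 2 = 2·1 + 0.
Working back up the chain: 1 = 11 − 5·2 = 11 − 5·(24 − 2·11) = −5·24 + 11·11 = −5·24 + 11·(131 − 5·24) = 11·131 − 60·24 = 11·131 − 60·(286 − 2·131) = −60·286 + 131·131 = −60·286 + 131·(703 − 2·286) = 131·703 − 322·286. So 703·131 + 286·(-322) = 1.
Scaling by 2800 gives the particular solution (p, q) = (366800, -901600).
The general solution is p = 366800 + 286k, q = -901600 − 703k; taking k = -1282 gives the smaller pair p = 148, q = -354.
Check: 1406·148 + 572·(-354) = 208088 − 202488 = 5600. ✓

p = 148, q = -354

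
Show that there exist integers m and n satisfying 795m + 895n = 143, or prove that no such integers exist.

Any value of 795m + 895n is a multiple of gcd(795, 895) = 5.
But 143 is not a multiple of 5 (it leaves remainder 3).
Hence no integers m, n satisfy the equation.

No such integers exist.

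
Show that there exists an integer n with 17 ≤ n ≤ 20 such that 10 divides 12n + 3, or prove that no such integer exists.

No such integer n in that range exists.

At n = 17, 12·17 + 3 = 207 ≡ 7 (mod 10), and each step in n adds 12 ≡ 2 (mod 10), giving residues 7, 9, 1, 3 for n = 17, 18, 19, 20.
The residue 0 does not occur, so no n in [17, 20] makes 12n + 3 a multiple of 10.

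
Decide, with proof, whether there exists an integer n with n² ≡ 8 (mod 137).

n = 75 works: 75² = 5625, and 5625 − 8 = 5617 = 41·137.

n = 75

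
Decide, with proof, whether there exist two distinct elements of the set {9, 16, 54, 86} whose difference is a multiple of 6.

Two integers differ by a multiple of 6 exactly when they have the same residue mod 6. The residues are 9↦3, 16↦4, 54↦0, 86↦2.
All 4 residues are distinct, so no two elements differ by a multiple of 6.

There is no such pair.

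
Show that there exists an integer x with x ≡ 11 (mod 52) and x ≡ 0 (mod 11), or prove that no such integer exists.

gcd(52, 11) = 1, so the Chinese Remainder Theorem guarantees exactly one residue class mod 572 satisfying both.
Write x = 11 + 52t and require 11 + 52t ≡ 0 (mod 11), i.e. 52t ≡ 0 (mod 11).
52 ≡ 8 (mod 11), so this reads 8t ≡ 0 (mod 11). t = 0 satisfies this.
Taking t = 0 gives x = 11 + 52·0 = 11.
Verify: 11 = 0·52 + 11 and 11 = 1·11 + 0. ✓

x = 11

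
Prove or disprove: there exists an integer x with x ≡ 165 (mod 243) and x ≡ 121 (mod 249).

There is no such integer.

Both moduli are multiples of 3 = gcd(243, 249), so any solution would satisfy x ≡ 165 and x ≡ 121 modulo 3 simultaneously.
However 165 ≡ 0 and 121 ≡ 1 (mod 3), and 0 ≠ 1.
Therefore no such x exists.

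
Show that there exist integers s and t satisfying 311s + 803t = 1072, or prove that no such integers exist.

Since gcd(311, 803) = 1, every integer is an integer combination of 311 and 803.
Run the Euclidean algorithm on 803 and 311: 803 = 2·311 + 181, 311 = 1·181 + 130, 181 = 1·130 + 51, 130 = 2·51 + 28, 51 = 1·28 + 23, 28 = 1·23 + 5, 23 = 4·5 + 3, 5 = 1·3 + 2, 3 = 1·2 + 1, 2 = 2·1 + 0.
Working back up the chain: 1 = 3 − 1·2 = 3 − (5 − 1·3) = −5 + 2·3 = −5 + 2·(23 − 4·5) = 2·23 − 9·5 = 2·23 − 9·(28 − 1·23) = −9·28 + 11·23 = −9·28 + 11·(51 − 1·28) = 11·51 − 20·28 = 11·51 − 20·(130 − 2·51) = −20·130 + 51·51 = −20·130 + 51·(181 − 1·130) = 51·181 − 71·130 = 51·181 − 71·(311 − 1·181) = −71·311 + 122·181 = −71·311 + 122·(803 − 2·311) = 122·803 − 315·311. So 311·(-315) + 803·122 = 1.
Multiplying through by 1072: s = (-315)·1072 = -337680, t = 122·1072 = 130784 is a solution.
Adding 421·803 to s and subtracting 421·311 from t gives the tidier solution (383, -147).
Check: 311·383 + 803·(-147) = 119113 − 118041 = 1072. ✓

s = 383, t = -147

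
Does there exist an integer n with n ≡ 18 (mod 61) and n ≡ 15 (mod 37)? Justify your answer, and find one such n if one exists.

gcd(61, 37) = 1, so the Chinese Remainder Theorem guarantees exactly one residue class mod 2257 satisfying both.
Write n = 18 + 61t and require 18 + 61t ≡ 15 (mod 37), i.e. 61t ≡ 34 (mod 37).
61 ≡ 24 (mod 37), so this reads 24t ≡ 34 (mod 37). To invert 24 modulo 37: 37 = 1·24 + 13, 24 = 1·13 + 11, 13 = 1·11 + 2, 11 = 5·2 + 1, 2 = 2·1 + 0, and unwinding, 1 = 11 − 5·2 = 11 − 5·(13 − 1·11) = −5·13 + 6·11 = −5·13 + 6·(24 − 1·13) = 6·24 − 11·13 = 6·24 − 11·(37 − 1·24) = −11·37 + 17·24. Thus 24⁻¹ ≡ 17 (mod 37).
Multiplying by 17: t ≡ 17·34 = 578 ≡ 23 (mod 37).
With t = 23: n = 18 + 61·23 = 1421.
Verify: 1421 = 23·61 + 18 and 1421 = 38·37 + 15. ✓

n = 1421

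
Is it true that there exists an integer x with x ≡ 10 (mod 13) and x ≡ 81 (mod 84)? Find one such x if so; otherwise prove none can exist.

x = 1089

Since 13 and 84 share no common factor, CRT says the pair of congruences has a solution (unique mod 1092).
Any solution of the first congruence is x = 10 + 13t; substituting into the second, 13t ≡ 81 − 10 ≡ 71 (mod 84).
Note 13·13 = 169 ≡ 1 (mod 84) (as 169 − 1 = 2·84), so 13⁻¹ ≡ 13.
Therefore t ≡ 13·71 = 923 ≡ 83 (mod 84).
With t = 83: x = 10 + 13·83 = 1089.
Indeed 1089 ≡ 10 (mod 13) and 1089 ≡ 81 (mod 84).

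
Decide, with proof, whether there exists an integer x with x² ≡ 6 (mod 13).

Computing x² mod 13 for x = 0, 1, …, 6 (enough, by the symmetry x ↦ 13 − x) gives 0, 1, 4, 9, 3, 12, 10.
So the quadratic residues mod 13 are {0, 1, 3, 4, 9, 10, 12}, and 6 is not among them.
Therefore x² ≡ 6 (mod 13) has no solution.

No, no such integer exists.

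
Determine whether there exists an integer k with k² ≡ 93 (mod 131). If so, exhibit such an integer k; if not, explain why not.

No, no such integer exists.

131 is prime, so by Euler's criterion 93 is a square mod 131 iff 93^((131−1)/2) = 93^65 ≡ 1 (mod 131).
Squaring successively (mod 131): 93^2 = 8649 ≡ 3; 93^4 ≡ 3² = 9 ≡ 9; 93^8 ≡ 9² = 81 ≡ 81; 93^16 ≡ 81² = 6561 ≡ 11; 93^32 ≡ 11² = 121 ≡ 121; 93^64 ≡ 121² = 14641 ≡ 100.
Since 65 = 64 + 1, 93^65 ≡ 100 · 93; multiplying out mod 131: 100·93 = 9300 ≡ 130. Thus 93^65 ≡ 130 ≡ −1 (mod 131).
The value −1 means 93 is a non-residue modulo 131, so k² ≡ 93 (mod 131) is impossible.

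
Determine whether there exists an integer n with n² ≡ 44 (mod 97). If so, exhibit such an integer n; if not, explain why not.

n = 74

Take n = 74. Then 74² = 5476 = 56·97 + 44, so 74² ≡ 44 (mod 97).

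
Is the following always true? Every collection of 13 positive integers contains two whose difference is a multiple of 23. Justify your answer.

No, the set {6, 7, 8, 9, 10, 11, 12, 13, 14, 15, 16, 17, 18} is a counterexample.

Try 13 consecutive integers, 6, 7, …, 18. Their remainders mod 23 are 6, 7, 8, 9, 10, 11, 12, 13, 14, 15, 16, 17, 18 — pairwise different, as any 13 ≤ 23 consecutive integers have distinct residues.
The differences between them range over 1, …, 12, none of which is divisible by 23.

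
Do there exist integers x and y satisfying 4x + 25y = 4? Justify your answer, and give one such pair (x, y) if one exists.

Since gcd(4, 25) = 1, every integer is an integer combination of 4 and 25.
Run the Euclidean algorithm on 25 and 4: 25 = 6·4 + 1, 4 = 4·1 + 0.
Working back up the chain: 1 = 25 − 6·4. So 4·(-6) + 25·1 = 1.
Multiplying through by 4: x = (-6)·4 = -24, y = 1·4 = 4 is a solution.
Adding 1·25 to x and subtracting 1·4 from y gives the tidier solution (1, 0).
Indeed 4·1 + 25·0 = 4 + 0 = 4.

x = 1, y = 0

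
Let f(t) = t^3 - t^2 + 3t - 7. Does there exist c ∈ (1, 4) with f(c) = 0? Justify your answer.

Such a root exists.

f(1) = -4 and f(4) = 53, which have opposite signs.
f is continuous everywhere (it is a polynomial), in particular on [1, 4].
So by the Intermediate Value Theorem there is a c strictly between 1 and 4 with f(c) = 0.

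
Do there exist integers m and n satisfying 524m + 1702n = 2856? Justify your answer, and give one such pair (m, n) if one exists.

m = 772, n = -236

Every value of 524m + 1702n is a multiple of gcd(524, 1702) = 2; since 2 ∣ 2856, solutions exist.
Dividing through by 2 reduces the equation to 262m + 851n = 1428.
Dividing repeatedly: 851 = 3·262 + 65, 262 = 4·65 + 2, 65 = 32·2 + 1, 2 = 2·1 + 0.
Back-substituting, 1 = 65 − 32·2 = 65 − 32·(262 − 4·65) = −32·262 + 129·65 = −32·262 + 129·(851 − 3·262) = 129·851 − 419·262; that is, 262·(-419) + 851·129 = 1.
Times 1428: 262·(-598332) + 851·184212 = 1428, so (-598332, 184212) solves it.
Shifting by a multiple of (851, −262) keeps it a solution: m = -598332 + 704·851 = 772, n = 184212 − 704·262 = -236.
Check: 524·772 + 1702·(-236) = 404528 − 401672 = 2856. ✓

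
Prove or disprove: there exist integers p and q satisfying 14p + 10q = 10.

p = 0, q = 1

Every value of 14p + 10q is a multiple of gcd(14, 10) = 2; since 2 ∣ 10, solutions exist.
Dividing through by 2 reduces the equation to 7p + 5q = 5.
Euclidean algorithm: 7 = 1·5 + 2, 5 = 2·2 + 1, 2 = 2·1 + 0.
Unwinding: 1 = 5 − 2·2 = 5 − 2·(7 − 1·5) = −2·7 + 3·5, i.e. 7·(-2) + 5·3 = 1.
Multiplying through by 5: p = (-2)·5 = -10, q = 3·5 = 15 is a solution.
Adding 2·5 to p and subtracting 2·7 from q gives the tidier solution (0, 1).
Check: 14·0 + 10·1 = 0 + 10 = 10. ✓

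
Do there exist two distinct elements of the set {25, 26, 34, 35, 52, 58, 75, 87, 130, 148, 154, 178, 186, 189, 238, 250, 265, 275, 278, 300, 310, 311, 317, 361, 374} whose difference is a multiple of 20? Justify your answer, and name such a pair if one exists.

Both 25 and 265 leave remainder 5 on division by 20; their difference 240 = 12·20 is a multiple of 20.

The pair (25, 265) works.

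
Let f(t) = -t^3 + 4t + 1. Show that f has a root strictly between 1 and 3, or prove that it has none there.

f(1) = 4 and f(3) = -14, which have opposite signs.
Since f is a polynomial it is continuous on [1, 3].
By the Intermediate Value Theorem f must vanish at some point of (1, 3).

Yes, f has a root in the interval.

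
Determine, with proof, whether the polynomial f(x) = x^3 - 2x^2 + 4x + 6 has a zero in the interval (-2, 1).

f(-2) = -18 and f(1) = 9, which have opposite signs.
Since f is a polynomial it is continuous on [-2, 1].
By the Intermediate Value Theorem f must vanish at some point of (-2, 1).

Yes, f has a root in the interval.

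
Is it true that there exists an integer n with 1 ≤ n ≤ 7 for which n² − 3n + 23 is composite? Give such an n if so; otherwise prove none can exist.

At n = 7: 7² − 3·7 + 23 = 51 = 3·17, which is composite.

n = 7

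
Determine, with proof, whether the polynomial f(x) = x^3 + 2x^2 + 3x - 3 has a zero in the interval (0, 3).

f(0) = -3 and f(3) = 51, which have opposite signs.
f is continuous everywhere (it is a polynomial), in particular on [0, 3].
By the Intermediate Value Theorem f must vanish at some point of (0, 3).

Such a root exists.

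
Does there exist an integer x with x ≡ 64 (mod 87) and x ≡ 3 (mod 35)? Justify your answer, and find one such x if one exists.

x = 1543

gcd(87, 35) = 1, so the Chinese Remainder Theorem guarantees exactly one residue class mod 3045 satisfying both.
Any solution of the first congruence is x = 64 + 87t; substituting into the second, 87t ≡ 3 − 64 ≡ 9 (mod 35).
87 ≡ 17 (mod 35), so this reads 17t ≡ 9 (mod 35). Since 17·33 = 561 = 16·35 + 1, the inverse of 17 mod 35 is 33.
Multiplying by 33: t ≡ 33·9 = 297 ≡ 17 (mod 35).
With t = 17: x = 64 + 87·17 = 1543.
Verify: 1543 = 17·87 + 64 and 1543 = 44·35 + 3. ✓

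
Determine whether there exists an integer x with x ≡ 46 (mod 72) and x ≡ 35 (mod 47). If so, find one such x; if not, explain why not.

x = 1774

Since 72 and 47 share no common factor, CRT says the pair of congruences has a solution (unique mod 3384).
Write x = 46 + 72t and require 46 + 72t ≡ 35 (mod 47), i.e. 72t ≡ 36 (mod 47).
72 ≡ 25 (mod 47), so this reads 25t ≡ 36 (mod 47). Since 25·32 = 800 = 17·47 + 1, the inverse of 25 mod 47 is 32.
Therefore t ≡ 32·36 = 1152 ≡ 24 (mod 47).
Taking t = 24 gives x = 46 + 72·24 = 1774.
Check: 1774 mod 72 = 46, 1774 mod 47 = 35. ✓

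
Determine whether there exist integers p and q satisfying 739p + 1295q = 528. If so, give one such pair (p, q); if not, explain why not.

p = 27, q = -15

739 and 1295 are coprime, so 739p + 1295q ranges over all of ℤ.
Run the Euclidean algorithm on 1295 and 739: 1295 = 1·739 + 556, 739 = 1·556 + 183, 556 = 3·183 + 7, 183 = 26·7 + 1, 7 = 7·1 + 0.
Working back up the chain: 1 = 183 − 26·7 = 183 − 26·(556 − 3·183) = −26·556 + 79·183 = −26·556 + 79·(739 − 1·556) = 79·739 − 105·556 = 79·739 − 105·(1295 − 1·739) = −105·1295 + 184·739. So 739·184 + 1295·(-105) = 1.
Scaling by 528 gives the particular solution (p, q) = (97152, -55440).
Subtracting 75·1295 from p and adding 75·739 to q gives the tidier solution (27, -15).
Indeed 739·27 + 1295·(-15) = 19953 − 19425 = 528.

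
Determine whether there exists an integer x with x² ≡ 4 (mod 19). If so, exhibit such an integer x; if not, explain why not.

x = 17

Take x = 17. Then 17² = 289 = 15·19 + 4, so 17² ≡ 4 (mod 19).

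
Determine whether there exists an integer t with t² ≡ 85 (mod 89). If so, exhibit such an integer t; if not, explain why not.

t = 21 works: 21² = 441, and 441 − 85 = 356 = 4·89.

t = 21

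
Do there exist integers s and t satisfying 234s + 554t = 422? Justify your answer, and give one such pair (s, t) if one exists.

s = 177, t = -74

Since gcd(234, 554) = 2 and 422 = 2·211, Bézout's identity guarantees a solution.
Dividing through by 2 reduces the equation to 117s + 277t = 211.
Euclidean algorithm: 277 = 2·117 + 43, 117 = 2·43 + 31, 43 = 1·31 + 12, 31 = 2·12 + 7, 12 = 1·7 + 5, 7 = 1·5 + 2, 5 = 2·2 + 1, 2 = 2·1 + 0.
Unwinding: 1 = 5 − 2·2 = 5 − 2·(7 − 1·5) = −2·7 + 3·5 = −2·7 + 3·(12 − 1·7) = 3·12 − 5·7 = 3·12 − 5·(31 − 2·12) = −5·31 + 13·12 = −5·31 + 13·(43 − 1·31) = 13·43 − 18·31 = 13·43 − 18·(117 − 2·43) = −18·117 + 49·43 = −18·117 + 49·(277 − 2·117) = 49·277 − 116·117, i.e. 117·(-116) + 277·49 = 1.
Times 211: 117·(-24476) + 277·10339 = 211, so (-24476, 10339) solves it.
The general solution is s = -24476 + 277k, t = 10339 − 117k; taking k = 89 gives the smaller pair s = 177, t = -74.
Indeed 234·177 + 554·(-74) = 41418 − 40996 = 422.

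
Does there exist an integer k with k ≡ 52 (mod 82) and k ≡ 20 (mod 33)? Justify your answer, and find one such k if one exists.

Since 82 and 33 share no common factor, CRT says the pair of congruences has a solution (unique mod 2706).
Write k = 52 + 82t and require 52 + 82t ≡ 20 (mod 33), i.e. 82t ≡ 1 (mod 33).
82 ≡ 16 (mod 33), so this reads 16t ≡ 1 (mod 33). Invert 16 mod 33 by the Euclidean algorithm: 33 = 2·16 + 1, 16 = 16·1 + 0; back-substituting, 1 = 33 − 2·16. Hence 16·(-2) ≡ 1, so 16⁻¹ ≡ -2 ≡ 31 (mod 33).
Therefore t ≡ 31·1 = 31 (mod 33).
With t = 31: k = 52 + 82·31 = 2594.
Verify: 2594 = 31·82 + 52 and 2594 = 78·33 + 20. ✓

k = 2594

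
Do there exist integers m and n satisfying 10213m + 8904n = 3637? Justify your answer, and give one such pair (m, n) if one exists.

gcd(10213, 8904) = 7, so every integer of the form 10213m + 8904n is a multiple of 7.
But 3637 is not a multiple of 7 (it leaves remainder 4).
Hence no integers m, n satisfy the equation.

No such integers exist.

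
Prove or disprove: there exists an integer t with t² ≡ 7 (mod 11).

Computing t² mod 11 for t = 0, 1, …, 5 (enough, by the symmetry t ↦ 11 − t) gives 0, 1, 4, 9, 5, 3.
So the quadratic residues mod 11 are {0, 1, 3, 4, 5, 9}, and 7 is not among them.
Hence no integer t has t² ≡ 7 (mod 11).

No such integer exists.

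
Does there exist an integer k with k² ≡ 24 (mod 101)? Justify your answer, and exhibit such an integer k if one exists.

k = 23

Take k = 23. Then 23² = 529 = 5·101 + 24, so 23² ≡ 24 (mod 101).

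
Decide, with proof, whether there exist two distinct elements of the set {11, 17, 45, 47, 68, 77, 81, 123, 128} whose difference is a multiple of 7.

11 mod 7 = 4 and 81 mod 7 = 4, so 81 − 11 = 70 = 10·7.

The pair (11, 81) works.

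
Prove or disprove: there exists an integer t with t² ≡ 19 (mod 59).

Take t = 14. Then 14² = 196 = 3·59 + 19, so 14² ≡ 19 (mod 59).

t = 14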